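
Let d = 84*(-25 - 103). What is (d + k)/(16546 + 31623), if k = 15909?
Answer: 5157/48169 ≈ 0.10706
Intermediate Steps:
d = -10752 (d = 84*(-128) = -10752)
(d + k)/(16546 + 31623) = (-10752 + 15909)/(16546 + 31623) = 5157/48169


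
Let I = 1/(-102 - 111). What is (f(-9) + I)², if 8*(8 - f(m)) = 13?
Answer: 117831025/2903616 ≈ 40.581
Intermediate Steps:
f(m) = 51/8 (f(m) = 8 - ⅛*13 = 8 - 13/8 = 51/8)
I = -1/213 (I = 1/(-213) = -1/213 ≈ -0.0046948)
(f(-9) + I)² = (51/8 - 1/213)² = (10855/1704)² = 117831025/2903616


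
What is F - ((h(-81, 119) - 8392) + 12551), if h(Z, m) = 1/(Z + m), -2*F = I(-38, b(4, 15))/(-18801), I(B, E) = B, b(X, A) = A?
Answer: -2971367165/714438 ≈ -4159.0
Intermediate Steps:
F = -19/18801 (F = -(-19)/(-18801) = -(-19)*(-1)/18801 = -½*38/18801 = -19/18801 ≈ -0.0010106)
F - ((h(-81, 119) - 8392) + 12551) = -19/18801 - ((1/(-81 + 119) - 8392) + 12551) = -19/18801 - ((1/38 - 8392) + 12551) = -19/18801 - (-318895/38 + 12551) = -19/18801 - 1*158043/38 = -19/18801 - 158043/38 = -2971367165/714438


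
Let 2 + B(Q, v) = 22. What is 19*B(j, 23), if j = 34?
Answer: 380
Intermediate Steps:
B(Q, v) = 20 (B(Q, v) = -2 + 22 = 20)
19*B(j, 23) = 19*20 = 380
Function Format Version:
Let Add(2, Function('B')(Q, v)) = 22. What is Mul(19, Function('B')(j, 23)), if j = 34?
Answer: 380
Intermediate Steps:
Function('B')(Q, v) = 20 (Function('B')(Q, v) = Add(-2, 22) = 20)
Mul(19, Function('B')(j, 23)) = Mul(19, 20) = 380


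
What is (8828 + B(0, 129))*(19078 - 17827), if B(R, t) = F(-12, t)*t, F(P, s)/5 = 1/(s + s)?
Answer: 22093911/2 ≈ 1.1047e+7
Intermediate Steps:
F(P, s) = 5/(2*s) (F(P, s) = 5/(s + s) = 5/((2*s)) = 5*(1/(2*s)) = 5/(2*s))
B(R, t) = 5/2 (B(R, t) = (5/(2*t))*t = 5/2)
(8828 + B(0, 129))*(19078 - 17827) = (8828 + 5/2)*(19078 - 17827) = (17661/2)*1251 = 22093911/2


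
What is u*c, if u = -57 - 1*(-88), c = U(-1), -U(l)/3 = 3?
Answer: -279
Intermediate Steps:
U(l) = -9 (U(l) = -3*3 = -9)
c = -9
u = 31 (u = -57 + 88 = 31)
u*c = 31*(-9) = -279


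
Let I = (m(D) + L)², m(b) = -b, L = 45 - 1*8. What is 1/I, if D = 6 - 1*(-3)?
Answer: 1/784 ≈ 0.0012755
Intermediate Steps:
L = 37 (L = 45 - 8 = 37)
D = 9 (D = 6 + 3 = 9)
I = 784 (I = (-1*9 + 37)² = (-9 + 37)² = 28² = 784)
1/I = 1/784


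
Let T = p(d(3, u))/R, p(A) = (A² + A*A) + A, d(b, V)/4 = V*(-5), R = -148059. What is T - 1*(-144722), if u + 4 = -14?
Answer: 2380792782/16451 ≈ 1.4472e+5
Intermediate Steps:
u = -18 (u = -4 - 14 = -18)
d(b, V) = -20*V (d(b, V) = 4*(V*(-5)) = 4*(-5*V) = -20*V)
p(A) = A + 2*A² (p(A) = (A² + A²) + A = 2*A² + A = A + 2*A²)
T = -28840/16451 (T = ((-20*(-18))*(1 + 2*(-20*(-18))))/(-148059) = (360*(1 + 2*360))*(-1/148059) = (360*(1 + 720))*(-1/148059) = (360*721)*(-1/148059) = 259560*(-1/148059) = -28840/16451 ≈ -1.7531)
T - 1*(-144722) = -28840/16451 - 1*(-144722) = -28840/16451 + 144722 = 2380792782/16451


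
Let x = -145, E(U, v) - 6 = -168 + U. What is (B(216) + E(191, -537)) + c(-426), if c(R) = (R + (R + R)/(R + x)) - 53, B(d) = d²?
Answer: 26384478/571 ≈ 46208.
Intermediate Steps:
E(U, v) = -162 + U (E(U, v) = 6 + (-168 + U) = -162 + U)
c(R) = -53 + R + 2*R/(-145 + R) (c(R) = (R + (R + R)/(R - 145)) - 53 = (R + (2*R)/(-145 + R)) - 53 = (R + 2*R/(-145 + R)) - 53 = -53 + R + 2*R/(-145 + R))
(B(216) + E(191, -537)) + c(-426) = (216² + (-162 + 191)) + (7685 + (-426)² - 196*(-426))/(-145 - 426) = (46656 + 29) + (7685 + 181476 + 83496)/(-571) = 46685 - 1/571*272657 = 46685 - 272657/571 = 26384478/571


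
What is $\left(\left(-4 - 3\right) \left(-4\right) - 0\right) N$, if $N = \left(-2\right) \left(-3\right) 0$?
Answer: $0$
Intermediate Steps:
$N = 0$ ($N = 6 \cdot 0 = 0$)
$\left(\left(-4 - 3\right) \left(-4\right) - 0\right) N = \left(\left(-4 - 3\right) \left(-4\right) - 0\right) 0 = \left(\left(-7\right) \left(-4\right) + 0\right) 0 = \left(28 + 0\right) 0 = 28 \cdot 0 = 0$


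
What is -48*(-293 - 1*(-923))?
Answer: -30240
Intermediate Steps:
-48*(-293 - 1*(-923)) = -48*(-293 + 923) = -48*630 = -30240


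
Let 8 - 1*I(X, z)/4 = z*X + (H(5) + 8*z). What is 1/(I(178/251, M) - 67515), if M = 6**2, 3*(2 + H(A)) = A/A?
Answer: -753/51754031 ≈ -1.4550e-5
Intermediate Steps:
H(A) = -5/3 (H(A) = -2 + (A/A)/3 = -2 + (1/3)*1 = -2 + 1/3 = -5/3)
M = 36
I(X, z) = 116/3 - 32*z - 4*X*z (I(X, z) = 32 - 4*(z*X + (-5/3 + 8*z)) = 32 - 4*(X*z + (-5/3 + 8*z)) = 32 - 4*(-5/3 + 8*z + X*z) = 32 + (20/3 - 32*z - 4*X*z) = 116/3 - 32*z - 4*X*z)
1/(I(178/251, M) - 67515) = 1/((116/3 - 32*36 - 4*178/251*36) - 67515) = 1/((116/3 - 1152 - 4*178*(1/251)*36) - 67515) = 1/((116/3 - 1152 - 4*178/251*36) - 67515) = 1/((116/3 - 1152 - 25632/251) - 67515) = 1/(-915236/753 - 67515) = 1/(-51754031/753) = -753/51754031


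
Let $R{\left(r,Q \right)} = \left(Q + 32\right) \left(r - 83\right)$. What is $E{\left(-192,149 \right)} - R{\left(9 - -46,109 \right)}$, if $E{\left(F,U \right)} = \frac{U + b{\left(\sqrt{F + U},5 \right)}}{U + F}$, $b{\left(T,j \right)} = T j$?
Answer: $\frac{169615}{43} - \frac{5 i \sqrt{43}}{43} \approx 3944.5 - 0.76249 i$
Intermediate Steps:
$R{\left(r,Q \right)} = \left(-83 + r\right) \left(32 + Q\right)$ ($R{\left(r,Q \right)} = \left(32 + Q\right) \left(-83 + r\right) = \left(-83 + r\right) \left(32 + Q\right)$)
$E{\left(F,U \right)} = \frac{U + 5 \sqrt{F + U}}{F + U}$ ($E{\left(F,U \right)} = \frac{U + \sqrt{F + U} 5}{U + F} = \frac{U + 5 \sqrt{F + U}}{F + U}$)
$E{\left(-192,149 \right)} - R{\left(9 - -46,109 \right)} = \frac{149 + 5 \sqrt{-192 + 149}}{-192 + 149} - \left(-2656 - 9047 + 32 \left(9 - -46\right) + 109 \left(9 - -46\right)\right) = \frac{149 + 5 \sqrt{-43}}{-43} - \left(-2656 - 9047 + 32 \left(9 + 46\right) + 109 \left(9 + 46\right)\right) = - \frac{149 + 5 i \sqrt{43}}{43} - \left(-2656 - 9047 + 32 \cdot 55 + 109 \cdot 55\right) = - \frac{149 + 5 i \sqrt{43}}{43} - \left(-2656 - 9047 + 1760 + 5995\right) = \left(- \frac{149}{43} - \frac{5 i \sqrt{43}}{43}\right) - -3948 = \left(- \frac{149}{43} - \frac{5 i \sqrt{43}}{43}\right) + 3948 = \frac{169615}{43} - \frac{5 i \sqrt{43}}{43}$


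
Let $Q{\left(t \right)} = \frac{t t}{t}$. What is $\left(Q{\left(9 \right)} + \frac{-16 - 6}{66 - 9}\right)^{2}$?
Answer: $\frac{241081}{3249} \approx 74.202$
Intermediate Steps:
$Q{\left(t \right)} = t$ ($Q{\left(t \right)} = \frac{t^{2}}{t} = t$)
$\left(Q{\left(9 \right)} + \frac{-16 - 6}{66 - 9}\right)^{2} = \left(9 + \frac{-16 - 6}{66 - 9}\right)^{2} = \left(9 - \frac{22}{57}\right)^{2} = \left(\frac{491}{57}\right)^{2} = \frac{241081}{3249}$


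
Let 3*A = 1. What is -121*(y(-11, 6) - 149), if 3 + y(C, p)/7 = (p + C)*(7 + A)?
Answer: 154880/3 ≈ 51627.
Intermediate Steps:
A = 1/3 (A = (1/3)*1 = 1/3 ≈ 0.33333)
y(C, p) = -21 + 154*C/3 + 154*p/3 (y(C, p) = -21 + 7*((p + C)*(7 + 1/3)) = -21 + 7*((C + p)*(22/3)) = -21 + 7*(22*C/3 + 22*p/3) = -21 + (154*C/3 + 154*p/3) = -21 + 154*C/3 + 154*p/3)
-121*(y(-11, 6) - 149) = -121*((-21 + (154/3)*(-11) + (154/3)*6) - 149) = -121*((-21 - 1694/3 + 308) - 149) = -121*(-833/3 - 149) = -121*(-1280/3) = 154880/3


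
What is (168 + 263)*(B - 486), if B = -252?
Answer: -318078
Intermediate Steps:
(168 + 263)*(B - 486) = (168 + 263)*(-252 - 486) = 431*(-738) = -318078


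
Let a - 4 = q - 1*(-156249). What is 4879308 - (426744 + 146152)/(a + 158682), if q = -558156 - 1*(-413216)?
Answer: 829457390564/169995 ≈ 4.8793e+6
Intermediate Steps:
q = -144940 (q = -558156 + 413216 = -144940)
a = 11313 (a = 4 + (-144940 - 1*(-156249)) = 4 + (-144940 + 156249) = 4 + 11309 = 11313)
4879308 - (426744 + 146152)/(a + 158682) = 4879308 - (426744 + 146152)/(11313 + 158682) = 4879308 - 572896/169995 = 829457390564/169995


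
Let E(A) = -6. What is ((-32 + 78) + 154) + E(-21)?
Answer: 194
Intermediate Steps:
((-32 + 78) + 154) + E(-21) = ((-32 + 78) + 154) - 6 = (46 + 154) - 6 = 200 - 6 = 194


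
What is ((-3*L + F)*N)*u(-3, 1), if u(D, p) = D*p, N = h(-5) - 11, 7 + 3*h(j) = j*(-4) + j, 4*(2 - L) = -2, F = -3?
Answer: -525/2 ≈ -262.50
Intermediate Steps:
L = 5/2 (L = 2 - ¼*(-2) = 2 + ½ = 5/2 ≈ 2.5000)
h(j) = -7/3 - j (h(j) = -7/3 + (j*(-4) + j)/3 = -7/3 + (-4*j + j)/3 = -7/3 + (-3*j)/3 = -7/3 - j)
N = -25/3 (N = (-7/3 - 1*(-5)) - 11 = (-7/3 + 5) - 11 = 8/3 - 11 = -25/3 ≈ -8.3333)
((-3*L + F)*N)*u(-3, 1) = ((-3*5/2 - 3)*(-25/3))*(-3*1) = ((-15/2 - 3)*(-25/3))*(-3) = -21/2*(-25/3)*(-3) = (175/2)*(-3) = -525/2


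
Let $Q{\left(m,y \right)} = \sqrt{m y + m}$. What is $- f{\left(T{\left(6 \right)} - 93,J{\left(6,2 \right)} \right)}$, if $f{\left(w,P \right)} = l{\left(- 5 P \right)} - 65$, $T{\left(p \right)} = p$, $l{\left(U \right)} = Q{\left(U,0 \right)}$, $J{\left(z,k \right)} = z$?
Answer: $65 - i \sqrt{30} \approx 65.0 - 5.4772 i$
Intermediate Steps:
$Q{\left(m,y \right)} = \sqrt{m + m y}$
$l{\left(U \right)} = \sqrt{U}$ ($l{\left(U \right)} = \sqrt{U \left(1 + 0\right)} = \sqrt{U 1} = \sqrt{U}$)
$f{\left(w,P \right)} = -65 + \sqrt{5} \sqrt{- P}$ ($f{\left(w,P \right)} = \sqrt{- 5 P} - 65 = \sqrt{5} \sqrt{- P} - 65 = -65 + \sqrt{5} \sqrt{- P}$)
$- f{\left(T{\left(6 \right)} - 93,J{\left(6,2 \right)} \right)} = - (-65 + \sqrt{5} \sqrt{\left(-1\right) 6}) = - (-65 + \sqrt{5} \sqrt{-6}) = - (-65 + \sqrt{5} i \sqrt{6}) = - (-65 + i \sqrt{30}) = 65 - i \sqrt{30}$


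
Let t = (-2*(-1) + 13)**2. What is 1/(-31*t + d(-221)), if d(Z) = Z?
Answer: -1/7196 ≈ -0.00013897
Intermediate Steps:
t = 225 (t = (2 + 13)**2 = 15**2 = 225)
1/(-31*t + d(-221)) = 1/(-31*225 - 221) = 1/(-6975 - 221) = 1/(-7196) = -1/7196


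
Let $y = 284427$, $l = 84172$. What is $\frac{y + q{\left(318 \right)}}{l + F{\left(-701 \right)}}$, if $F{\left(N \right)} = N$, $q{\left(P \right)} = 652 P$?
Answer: $\frac{491763}{83471} \approx 5.8914$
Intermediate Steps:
$\frac{y + q{\left(318 \right)}}{l + F{\left(-701 \right)}} = \frac{284427 + 652 \cdot 318}{84172 - 701} = \frac{284427 + 207336}{83471} = 491763 \cdot \frac{1}{83471} = \frac{491763}{83471}$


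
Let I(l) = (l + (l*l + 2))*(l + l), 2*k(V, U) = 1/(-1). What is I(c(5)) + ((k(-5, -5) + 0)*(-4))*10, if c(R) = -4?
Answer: -92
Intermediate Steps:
k(V, U) = -½ (k(V, U) = (½)/(-1) = (½)*(-1) = -½)
I(l) = 2*l*(2 + l + l²) (I(l) = (l + (l² + 2))*(2*l) = (l + (2 + l²))*(2*l) = (2 + l + l²)*(2*l) = 2*l*(2 + l + l²))
I(c(5)) + ((k(-5, -5) + 0)*(-4))*10 = 2*(-4)*(2 - 4 + (-4)²) + ((-½ + 0)*(-4))*10 = 2*(-4)*(2 - 4 + 16) - ½*(-4)*10 = 2*(-4)*14 + 2*10 = -112 + 20 = -92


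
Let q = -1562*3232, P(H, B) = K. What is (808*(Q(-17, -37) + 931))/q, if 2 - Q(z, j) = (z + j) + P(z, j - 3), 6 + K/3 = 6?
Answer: -987/6248 ≈ -0.15797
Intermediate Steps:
K = 0 (K = -18 + 3*6 = -18 + 18 = 0)
P(H, B) = 0
Q(z, j) = 2 - j - z (Q(z, j) = 2 - ((z + j) + 0) = 2 - ((j + z) + 0) = 2 - (j + z) = 2 + (-j - z) = 2 - j - z)
q = -5048384
(808*(Q(-17, -37) + 931))/q = (808*((2 - 1*(-37) - 1*(-17)) + 931))/(-5048384) = (808*((2 + 37 + 17) + 931))*(-1/5048384) = (808*(56 + 931))*(-1/5048384) = (808*987)*(-1/5048384) = 797496*(-1/5048384) = -987/6248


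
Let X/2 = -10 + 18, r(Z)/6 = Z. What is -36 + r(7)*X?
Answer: 636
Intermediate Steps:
r(Z) = 6*Z
X = 16 (X = 2*(-10 + 18) = 2*8 = 16)
-36 + r(7)*X = -36 + (6*7)*16 = -36 + 42*16 = -36 + 672 = 636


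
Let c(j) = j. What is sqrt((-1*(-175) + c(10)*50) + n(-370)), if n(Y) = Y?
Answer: sqrt(305) ≈ 17.464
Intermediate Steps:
sqrt((-1*(-175) + c(10)*50) + n(-370)) = sqrt((-1*(-175) + 10*50) - 370) = sqrt((175 + 500) - 370) = sqrt(675 - 370) = sqrt(305)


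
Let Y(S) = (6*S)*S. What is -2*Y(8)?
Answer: -768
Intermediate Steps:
Y(S) = 6*S²
-2*Y(8) = -12*8² = -12*64 = -2*384 = -768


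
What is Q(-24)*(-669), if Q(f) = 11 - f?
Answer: -23415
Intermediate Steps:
Q(-24)*(-669) = (11 - 1*(-24))*(-669) = (11 + 24)*(-669) = 35*(-669) = -23415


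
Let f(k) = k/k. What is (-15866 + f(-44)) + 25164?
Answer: 9299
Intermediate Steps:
f(k) = 1
(-15866 + f(-44)) + 25164 = (-15866 + 1) + 25164 = -15865 + 25164 = 9299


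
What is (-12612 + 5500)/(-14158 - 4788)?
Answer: 3556/9473 ≈ 0.37538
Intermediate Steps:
(-12612 + 5500)/(-14158 - 4788) = -7112/(-18946) = -7112*(-1/18946) = 3556/9473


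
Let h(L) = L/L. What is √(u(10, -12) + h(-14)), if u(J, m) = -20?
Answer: I*√19 ≈ 4.3589*I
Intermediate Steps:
h(L) = 1
√(u(10, -12) + h(-14)) = √(-20 + 1) = √(-19) = I*√19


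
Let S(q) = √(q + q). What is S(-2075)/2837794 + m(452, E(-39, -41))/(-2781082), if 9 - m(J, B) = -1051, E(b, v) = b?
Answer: -530/1390541 + 5*I*√166/2837794 ≈ -0.00038115 + 2.2701e-5*I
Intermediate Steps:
S(q) = √2*√q (S(q) = √(2*q) = √2*√q)
m(J, B) = 1060 (m(J, B) = 9 - 1*(-1051) = 9 + 1051 = 1060)
S(-2075)/2837794 + m(452, E(-39, -41))/(-2781082) = (√2*√(-2075))/2837794 + 1060/(-2781082) = (√2*(5*I*√83))*(1/2837794) + 1060*(-1/2781082) = (5*I*√166)*(1/2837794) - 530/1390541 = 5*I*√166/2837794 - 530/1390541 = -530/1390541 + 5*I*√166/2837794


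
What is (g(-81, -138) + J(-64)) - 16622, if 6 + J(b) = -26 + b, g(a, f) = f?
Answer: -16856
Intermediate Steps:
J(b) = -32 + b (J(b) = -6 + (-26 + b) = -32 + b)
(g(-81, -138) + J(-64)) - 16622 = (-138 + (-32 - 64)) - 16622 = (-138 - 96) - 16622 = -234 - 16622 = -16856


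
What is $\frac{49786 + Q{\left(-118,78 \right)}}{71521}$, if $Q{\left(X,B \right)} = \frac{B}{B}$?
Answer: $\frac{49787}{71521} \approx 0.69612$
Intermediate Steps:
$Q{\left(X,B \right)} = 1$
$\frac{49786 + Q{\left(-118,78 \right)}}{71521} = \frac{49786 + 1}{71521} = 49787 \cdot \frac{1}{71521} = \frac{49787}{71521}$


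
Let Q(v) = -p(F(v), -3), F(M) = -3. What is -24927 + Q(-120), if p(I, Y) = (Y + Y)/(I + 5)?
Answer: -24924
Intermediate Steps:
p(I, Y) = 2*Y/(5 + I) (p(I, Y) = (2*Y)/(5 + I) = 2*Y/(5 + I))
Q(v) = 3 (Q(v) = -2*(-3)/(5 - 3) = -2*(-3)/2 = -1*(-3) = 3)
-24927 + Q(-120) = -24927 + 3 = -24924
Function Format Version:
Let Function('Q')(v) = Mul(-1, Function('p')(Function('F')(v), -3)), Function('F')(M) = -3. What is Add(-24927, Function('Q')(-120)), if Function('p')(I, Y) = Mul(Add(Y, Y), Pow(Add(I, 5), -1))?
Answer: -24924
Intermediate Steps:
Function('p')(I, Y) = Mul(2, Y, Pow(Add(5, I), -1)) (Function('p')(I, Y) = Mul(Mul(2, Y), Pow(Add(5, I), -1)) = Mul(2, Y, Pow(Add(5, I), -1)))
Function('Q')(v) = 3 (Function('Q')(v) = Mul(-1, Mul(2, -3, Pow(Add(5, -3), -1))) = Mul(-1, Mul(2, -3, Pow(2, -1))) = Mul(-1, Mul(2, -3, Rational(1, 2))) = Mul(-1, -3) = 3)
Add(-24927, Function('Q')(-120)) = Add(-24927, 3) = -24924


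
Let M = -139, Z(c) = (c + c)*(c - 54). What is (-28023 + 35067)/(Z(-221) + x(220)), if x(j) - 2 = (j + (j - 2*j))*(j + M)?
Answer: 1761/30388 ≈ 0.057950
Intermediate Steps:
Z(c) = 2*c*(-54 + c) (Z(c) = (2*c)*(-54 + c) = 2*c*(-54 + c))
x(j) = 2 (x(j) = 2 + (j + (j - 2*j))*(j - 139) = 2 + (j - j)*(-139 + j) = 2 + 0*(-139 + j) = 2 + 0 = 2)
(-28023 + 35067)/(Z(-221) + x(220)) = (-28023 + 35067)/(2*(-221)*(-54 - 221) + 2) = 7044/(2*(-221)*(-275) + 2) = 7044/(121550 + 2) = 7044/121552 = 7044*(1/121552) = 1761/30388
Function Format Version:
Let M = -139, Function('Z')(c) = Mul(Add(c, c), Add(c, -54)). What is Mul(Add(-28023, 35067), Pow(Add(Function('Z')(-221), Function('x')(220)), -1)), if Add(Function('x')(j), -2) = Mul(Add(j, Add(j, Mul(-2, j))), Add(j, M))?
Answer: Rational(1761, 30388) ≈ 0.057950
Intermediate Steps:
Function('Z')(c) = Mul(2, c, Add(-54, c)) (Function('Z')(c) = Mul(Mul(2, c), Add(-54, c)) = Mul(2, c, Add(-54, c)))
Function('x')(j) = 2 (Function('x')(j) = Add(2, Mul(Add(j, Add(j, Mul(-2, j))), Add(j, -139))) = Add(2, Mul(Add(j, Mul(-1, j)), Add(-139, j))) = Add(2, Mul(0, Add(-139, j))) = Add(2, 0) = 2)
Mul(Add(-28023, 35067), Pow(Add(Function('Z')(-221), Function('x')(220)), -1)) = Mul(Add(-28023, 35067), Pow(Add(Mul(2, -221, Add(-54, -221)), 2), -1)) = Mul(7044, Pow(Add(Mul(2, -221, -275), 2), -1)) = Mul(7044, Pow(Add(121550, 2), -1)) = Mul(7044, Pow(121552, -1)) = Mul(7044, Rational(1, 121552)) = Rational(1761, 30388)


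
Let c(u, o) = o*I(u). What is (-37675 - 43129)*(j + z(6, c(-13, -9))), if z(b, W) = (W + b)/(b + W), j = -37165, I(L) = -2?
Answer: 3002999856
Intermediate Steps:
c(u, o) = -2*o (c(u, o) = o*(-2) = -2*o)
z(b, W) = 1 (z(b, W) = (W + b)/(W + b) = 1)
(-37675 - 43129)*(j + z(6, c(-13, -9))) = (-37675 - 43129)*(-37165 + 1) = -80804*(-37164) = 3002999856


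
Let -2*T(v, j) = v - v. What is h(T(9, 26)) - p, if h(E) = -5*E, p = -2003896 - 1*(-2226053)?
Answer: -222157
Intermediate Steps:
T(v, j) = 0 (T(v, j) = -(v - v)/2 = -½*0 = 0)
p = 222157 (p = -2003896 + 2226053 = 222157)
h(T(9, 26)) - p = -5*0 - 1*222157 = 0 - 222157 = -222157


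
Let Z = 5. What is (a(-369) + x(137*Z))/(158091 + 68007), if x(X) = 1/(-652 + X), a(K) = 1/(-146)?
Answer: 113/1089340164 ≈ 1.0373e-7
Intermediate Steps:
a(K) = -1/146
(a(-369) + x(137*Z))/(158091 + 68007) = (-1/146 + 1/(-652 + 137*5))/(158091 + 68007) = (-1/146 + 1/(-652 + 685))/226098 = (-1/146 + 1/33)*(1/226098) = (113/4818)*(1/226098) = 113/1089340164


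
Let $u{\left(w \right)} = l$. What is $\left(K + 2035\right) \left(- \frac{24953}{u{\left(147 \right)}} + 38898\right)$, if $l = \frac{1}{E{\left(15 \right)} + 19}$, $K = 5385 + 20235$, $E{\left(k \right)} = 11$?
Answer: $-19626532260$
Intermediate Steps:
$K = 25620$
$l = \frac{1}{30}$ ($l = \frac{1}{11 + 19} = \frac{1}{30} \approx 0.033333$)
$u{\left(w \right)} = \frac{1}{30}$
$\left(K + 2035\right) \left(- \frac{24953}{u{\left(147 \right)}} + 38898\right) = \left(25620 + 2035\right) \left(- 24953 \frac{1}{\frac{1}{30}} + 38898\right) = 27655 \left(\left(-24953\right) 30 + 38898\right) = 27655 \left(-748590 + 38898\right) = 27655 \left(-709692\right) = -19626532260$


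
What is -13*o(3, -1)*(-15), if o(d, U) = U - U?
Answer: 0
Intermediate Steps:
o(d, U) = 0
-13*o(3, -1)*(-15) = -13*0*(-15) = 0*(-15) = 0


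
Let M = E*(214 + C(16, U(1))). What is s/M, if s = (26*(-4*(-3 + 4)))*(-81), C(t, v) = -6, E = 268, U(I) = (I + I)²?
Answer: 81/536 ≈ 0.15112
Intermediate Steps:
U(I) = 4*I² (U(I) = (2*I)² = 4*I²)
s = 8424 (s = (26*(-4*1))*(-81) = (26*(-4))*(-81) = -104*(-81) = 8424)
M = 55744 (M = 268*(214 - 6) = 268*208 = 55744)
s/M = 8424/55744 = 8424*(1/55744) = 81/536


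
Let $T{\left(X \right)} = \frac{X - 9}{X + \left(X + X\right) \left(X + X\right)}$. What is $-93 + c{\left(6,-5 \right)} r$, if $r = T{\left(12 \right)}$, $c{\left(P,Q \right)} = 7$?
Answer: $- \frac{2603}{28} \approx -92.964$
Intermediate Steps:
$T{\left(X \right)} = \frac{-9 + X}{X + 4 X^{2}}$ ($T{\left(X \right)} = \frac{-9 + X}{X + 2 X 2 X} = \frac{-9 + X}{X + 4 X^{2}}$)
$r = \frac{1}{196}$ ($r = \frac{-9 + 12}{12 \left(1 + 4 \cdot 12\right)} = \frac{1}{12} \frac{1}{1 + 48} \cdot 3 = \frac{1}{12} \cdot \frac{1}{49} \cdot 3 = \frac{1}{196} \approx 0.005102$)
$-93 + c{\left(6,-5 \right)} r = -93 + 7 \cdot \frac{1}{196} = -93 + \frac{1}{28} = - \frac{2603}{28}$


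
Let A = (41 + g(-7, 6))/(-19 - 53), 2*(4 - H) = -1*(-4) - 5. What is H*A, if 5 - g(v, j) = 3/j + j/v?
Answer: -649/224 ≈ -2.8973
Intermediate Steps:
g(v, j) = 5 - 3/j - j/v (g(v, j) = 5 - (3/j + j/v) = 5 + (-3/j - j/v) = 5 - 3/j - j/v)
H = 9/2 (H = 4 - (-1*(-4) - 5)/2 = 4 - (4 - 5)/2 = 4 - 1/2*(-1) = 4 + 1/2 = 9/2 ≈ 4.5000)
A = -649/1008 (A = (41 + (5 - 3/6 - 1*6/(-7)))/(-19 - 53) = (41 + (5 - 3*1/6 - 1*6*(-1/7)))/(-72) = (41 + (5 - 1/2 + 6/7))*(-1/72) = (41 + 75/14)*(-1/72) = (649/14)*(-1/72) = -649/1008 ≈ -0.64385)
H*A = (9/2)*(-649/1008) = -649/224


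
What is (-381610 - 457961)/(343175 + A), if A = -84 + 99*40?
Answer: -839571/347051 ≈ -2.4192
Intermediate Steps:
A = 3876 (A = -84 + 3960 = 3876)
(-381610 - 457961)/(343175 + A) = (-381610 - 457961)/(343175 + 3876) = -839571/347051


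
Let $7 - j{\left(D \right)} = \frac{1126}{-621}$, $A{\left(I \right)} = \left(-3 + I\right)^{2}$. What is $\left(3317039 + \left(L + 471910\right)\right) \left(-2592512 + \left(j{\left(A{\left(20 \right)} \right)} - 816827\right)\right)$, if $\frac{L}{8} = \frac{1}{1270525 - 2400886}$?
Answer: $- \frac{9067688418057498020726}{701954181} \approx -1.2918 \cdot 10^{13}$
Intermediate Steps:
$j{\left(D \right)} = \frac{5473}{621}$ ($j{\left(D \right)} = 7 - \frac{1126}{-621} = 7 - 1126 \left(- \frac{1}{621}\right) = 7 - - \frac{1126}{621} = 7 + \frac{1126}{621} = \frac{5473}{621}$)
$L = - \frac{8}{1130361}$ ($L = \frac{8}{1270525 - 2400886} = \frac{8}{-1130361} = 8 \left(- \frac{1}{1130361}\right) = - \frac{8}{1130361} \approx -7.0774 \cdot 10^{-6}$)
$\left(3317039 + \left(L + 471910\right)\right) \left(-2592512 + \left(j{\left(A{\left(20 \right)} \right)} - 816827\right)\right) = \left(3317039 + \left(- \frac{8}{1130361} + 471910\right)\right) \left(-2592512 + \left(\frac{5473}{621} - 816827\right)\right) = \left(3317039 + \frac{533428659502}{1130361}\right) \left(-2592512 + \left(\frac{5473}{621} - 816827\right)\right) = \frac{4282880180581 \left(-2592512 - \frac{507244094}{621}\right)}{1130361} = \frac{4282880180581}{1130361} \left(- \frac{2117194046}{621}\right) = - \frac{9067688418057498020726}{701954181}$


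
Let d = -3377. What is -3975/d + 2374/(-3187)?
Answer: 4651327/10762499 ≈ 0.43218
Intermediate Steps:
-3975/d + 2374/(-3187) = -3975/(-3377) + 2374/(-3187) = -3975*(-1/3377) + 2374*(-1/3187) = 3975/3377 - 2374/3187 = 4651327/10762499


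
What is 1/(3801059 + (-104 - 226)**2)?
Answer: 1/3909959 ≈ 2.5576e-7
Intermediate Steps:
1/(3801059 + (-104 - 226)**2) = 1/(3801059 + (-330)**2) = 1/(3801059 + 108900) = 1/3909959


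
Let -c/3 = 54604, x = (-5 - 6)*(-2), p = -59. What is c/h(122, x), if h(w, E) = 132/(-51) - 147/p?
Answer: 164303436/97 ≈ 1.6939e+6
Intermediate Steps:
x = 22 (x = -11*(-2) = 22)
h(w, E) = -97/1003 (h(w, E) = 132/(-51) - 147/(-59) = 132*(-1/51) - 147*(-1/59) = -44/17 + 147/59 = -97/1003)
c = -163812 (c = -3*54604 = -163812)
c/h(122, x) = -163812/(-97/1003) = -163812*(-1003/97) = 164303436/97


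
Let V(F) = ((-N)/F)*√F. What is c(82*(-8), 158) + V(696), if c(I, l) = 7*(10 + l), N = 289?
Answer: 1176 - 289*√174/348 ≈ 1165.0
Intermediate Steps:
c(I, l) = 70 + 7*l
V(F) = -289/√F (V(F) = ((-1*289)/F)*√F = (-289/F)*√F = -289/√F)
c(82*(-8), 158) + V(696) = (70 + 7*158) - 289*√174/348 = (70 + 1106) - 289*√174/348 = 1176 - 289*√174/348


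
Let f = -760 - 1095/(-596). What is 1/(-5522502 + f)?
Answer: -596/3291863057 ≈ -1.8105e-7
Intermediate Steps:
f = -451865/596 (f = -760 - 1/596*(-1095) = -760 + 1095/596 = -451865/596 ≈ -758.16)
1/(-5522502 + f) = 1/(-5522502 - 451865/596) = 1/(-3291863057/596) = -596/3291863057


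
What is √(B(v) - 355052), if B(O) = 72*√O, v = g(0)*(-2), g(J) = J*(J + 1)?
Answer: 2*I*√88763 ≈ 595.86*I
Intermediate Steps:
g(J) = J*(1 + J)
v = 0 (v = (0*(1 + 0))*(-2) = (0*1)*(-2) = 0*(-2) = 0)
√(B(v) - 355052) = √(72*√0 - 355052) = √(72*0 - 355052) = √(0 - 355052) = √(-355052) = 2*I*√88763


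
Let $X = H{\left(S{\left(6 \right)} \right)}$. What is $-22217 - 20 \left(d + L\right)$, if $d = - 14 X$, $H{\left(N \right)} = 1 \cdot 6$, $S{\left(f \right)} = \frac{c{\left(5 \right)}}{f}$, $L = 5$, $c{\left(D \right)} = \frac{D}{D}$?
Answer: $-20637$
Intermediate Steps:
$c{\left(D \right)} = 1$
$S{\left(f \right)} = \frac{1}{f}$ ($S{\left(f \right)} = 1 \frac{1}{f} = \frac{1}{f}$)
$H{\left(N \right)} = 6$
$X = 6$
$d = -84$ ($d = \left(-14\right) 6 = -84$)
$-22217 - 20 \left(d + L\right) = -22217 - 20 \left(-84 + 5\right) = -22217 - -1580 = -22217 + 1580 = -20637$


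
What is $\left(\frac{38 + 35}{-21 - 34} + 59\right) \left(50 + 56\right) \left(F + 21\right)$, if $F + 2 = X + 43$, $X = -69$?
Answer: $- \frac{2353624}{55} \approx -42793.0$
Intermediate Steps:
$F = -28$ ($F = -2 + \left(-69 + 43\right) = -2 - 26 = -28$)
$\left(\frac{38 + 35}{-21 - 34} + 59\right) \left(50 + 56\right) \left(F + 21\right) = \left(\frac{38 + 35}{-21 - 34} + 59\right) \left(50 + 56\right) \left(-28 + 21\right) = \left(\frac{73}{-55} + 59\right) 106 \left(-7\right) = \left(73 \left(- \frac{1}{55}\right) + 59\right) 106 \left(-7\right) = \left(- \frac{73}{55} + 59\right) 106 \left(-7\right) = \frac{3172}{55} \cdot 106 \left(-7\right) = \frac{336232}{55} \left(-7\right) = - \frac{2353624}{55}$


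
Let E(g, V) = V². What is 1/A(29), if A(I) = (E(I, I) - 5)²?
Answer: 1/698896 ≈ 1.4308e-6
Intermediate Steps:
A(I) = (-5 + I²)² (A(I) = (I² - 5)² = (-5 + I²)²)
1/A(29) = 1/((-5 + 29²)²) = 1/((-5 + 841)²) = 1/(836²) = 1/698896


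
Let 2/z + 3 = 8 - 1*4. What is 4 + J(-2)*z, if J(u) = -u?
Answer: 8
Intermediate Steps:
z = 2 (z = 2/(-3 + (8 - 1*4)) = 2/(-3 + (8 - 4)) = 2/(-3 + 4) = 2/1 = 2*1 = 2)
4 + J(-2)*z = 4 - 1*(-2)*2 = 4 + 2*2 = 4 + 4 = 8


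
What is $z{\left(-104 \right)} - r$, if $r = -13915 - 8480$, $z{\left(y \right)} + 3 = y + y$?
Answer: $22184$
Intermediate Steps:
$z{\left(y \right)} = -3 + 2 y$ ($z{\left(y \right)} = -3 + \left(y + y\right) = -3 + 2 y$)
$r = -22395$
$z{\left(-104 \right)} - r = \left(-3 + 2 \left(-104\right)\right) - -22395 = \left(-3 - 208\right) + 22395 = -211 + 22395 = 22184$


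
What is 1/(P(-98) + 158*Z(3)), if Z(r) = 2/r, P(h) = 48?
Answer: 3/460 ≈ 0.0065217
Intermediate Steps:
1/(P(-98) + 158*Z(3)) = 1/(48 + 158*(2/3)) = 1/(48 + 158*(2*(⅓))) = 1/(48 + 158*(⅔)) = 1/(48 + 316/3) = 1/(460/3) = 3/460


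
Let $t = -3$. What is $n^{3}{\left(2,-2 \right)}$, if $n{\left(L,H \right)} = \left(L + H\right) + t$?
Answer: $-27$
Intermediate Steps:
$n{\left(L,H \right)} = -3 + H + L$ ($n{\left(L,H \right)} = \left(L + H\right) - 3 = \left(H + L\right) - 3 = -3 + H + L$)
$n^{3}{\left(2,-2 \right)} = \left(-3 - 2 + 2\right)^{3} = \left(-3\right)^{3} = -27$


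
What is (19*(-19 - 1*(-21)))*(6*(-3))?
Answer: -684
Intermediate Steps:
(19*(-19 - 1*(-21)))*(6*(-3)) = (19*(-19 + 21))*(-18) = (19*2)*(-18) = 38*(-18) = -684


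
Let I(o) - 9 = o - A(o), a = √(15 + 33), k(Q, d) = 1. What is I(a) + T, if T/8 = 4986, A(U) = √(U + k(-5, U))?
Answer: 39897 - √(1 + 4*√3) + 4*√3 ≈ 39901.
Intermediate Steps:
A(U) = √(1 + U) (A(U) = √(U + 1) = √(1 + U))
a = 4*√3 (a = √48 = 4*√3 ≈ 6.9282)
T = 39888 (T = 8*4986 = 39888)
I(o) = 9 + o - √(1 + o) (I(o) = 9 + (o - √(1 + o)) = 9 + o - √(1 + o))
I(a) + T = (9 + 4*√3 - √(1 + 4*√3)) + 39888 = (9 - √(1 + 4*√3) + 4*√3) + 39888 = 39897 - √(1 + 4*√3) + 4*√3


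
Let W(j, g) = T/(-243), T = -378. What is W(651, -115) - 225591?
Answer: -2030305/9 ≈ -2.2559e+5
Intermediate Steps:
W(j, g) = 14/9 (W(j, g) = -378/(-243) = -378*(-1/243) = 14/9)
W(651, -115) - 225591 = 14/9 - 225591 = -2030305/9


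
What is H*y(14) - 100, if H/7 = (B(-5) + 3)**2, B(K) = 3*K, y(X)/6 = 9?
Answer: 54332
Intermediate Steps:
y(X) = 54 (y(X) = 6*9 = 54)
H = 1008 (H = 7*(3*(-5) + 3)**2 = 7*(-15 + 3)**2 = 7*(-12)**2 = 7*144 = 1008)
H*y(14) - 100 = 1008*54 - 100 = 54432 - 100 = 54332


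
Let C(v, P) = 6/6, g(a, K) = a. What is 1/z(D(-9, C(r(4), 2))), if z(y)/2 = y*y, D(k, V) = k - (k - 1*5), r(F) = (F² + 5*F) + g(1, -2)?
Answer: 1/50 ≈ 0.020000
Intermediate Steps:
r(F) = 1 + F² + 5*F (r(F) = (F² + 5*F) + 1 = 1 + F² + 5*F)
C(v, P) = 1 (C(v, P) = 6*(⅙) = 1)
D(k, V) = 5 (D(k, V) = k - (k - 5) = k - (-5 + k) = k + (5 - k) = 5)
z(y) = 2*y² (z(y) = 2*(y*y) = 2*y²)
1/z(D(-9, C(r(4), 2))) = 1/(2*5²) = 1/(2*25) = 1/50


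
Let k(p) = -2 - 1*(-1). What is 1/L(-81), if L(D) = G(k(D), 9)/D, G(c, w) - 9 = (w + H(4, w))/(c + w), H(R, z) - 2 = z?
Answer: -162/23 ≈ -7.0435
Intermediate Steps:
H(R, z) = 2 + z
k(p) = -1 (k(p) = -2 + 1 = -1)
G(c, w) = 9 + (2 + 2*w)/(c + w) (G(c, w) = 9 + (w + (2 + w))/(c + w) = 9 + (2 + 2*w)/(c + w))
L(D) = 23/(2*D) (L(D) = ((2 + 9*(-1) + 11*9)/(-1 + 9))/D = ((2 - 9 + 99)/8)/D = ((⅛)*92)/D = 23/(2*D))
1/L(-81) = 1/((23/2)/(-81)) = 1/((23/2)*(-1/81)) = 1/(-23/162) = -162/23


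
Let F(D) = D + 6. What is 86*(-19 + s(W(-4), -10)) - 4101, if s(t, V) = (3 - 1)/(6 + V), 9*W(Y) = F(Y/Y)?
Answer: -5778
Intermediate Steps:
F(D) = 6 + D
W(Y) = 7/9 (W(Y) = (6 + Y/Y)/9 = (6 + 1)/9 = (1/9)*7 = 7/9)
s(t, V) = 2/(6 + V)
86*(-19 + s(W(-4), -10)) - 4101 = 86*(-19 + 2/(6 - 10)) - 4101 = 86*(-19 + 2/(-4)) - 4101 = 86*(-19 + 2*(-1/4)) - 4101 = 86*(-19 - 1/2) - 4101 = 86*(-39/2) - 4101 = -1677 - 4101 = -5778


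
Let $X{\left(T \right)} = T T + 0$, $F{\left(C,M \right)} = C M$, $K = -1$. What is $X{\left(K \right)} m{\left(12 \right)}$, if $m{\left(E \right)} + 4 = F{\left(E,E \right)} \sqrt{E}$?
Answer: $-4 + 288 \sqrt{3} \approx 494.83$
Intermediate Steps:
$X{\left(T \right)} = T^{2}$ ($X{\left(T \right)} = T^{2} + 0 = T^{2}$)
$m{\left(E \right)} = -4 + E^{\frac{5}{2}}$ ($m{\left(E \right)} = -4 + E E \sqrt{E} = -4 + E^{2} \sqrt{E} = -4 + E^{\frac{5}{2}}$)
$X{\left(K \right)} m{\left(12 \right)} = \left(-1\right)^{2} \left(-4 + 12^{\frac{5}{2}}\right) = 1 \left(-4 + 288 \sqrt{3}\right) = -4 + 288 \sqrt{3}$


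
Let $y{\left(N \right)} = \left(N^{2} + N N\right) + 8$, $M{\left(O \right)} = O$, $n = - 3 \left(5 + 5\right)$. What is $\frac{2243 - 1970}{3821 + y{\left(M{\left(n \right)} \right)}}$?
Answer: $\frac{21}{433} \approx 0.048499$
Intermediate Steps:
$n = -30$ ($n = \left(-3\right) 10 = -30$)
$y{\left(N \right)} = 8 + 2 N^{2}$ ($y{\left(N \right)} = \left(N^{2} + N^{2}\right) + 8 = 2 N^{2} + 8 = 8 + 2 N^{2}$)
$\frac{2243 - 1970}{3821 + y{\left(M{\left(n \right)} \right)}} = \frac{2243 - 1970}{3821 + \left(8 + 2 \left(-30\right)^{2}\right)} = \frac{273}{3821 + \left(8 + 2 \cdot 900\right)} = \frac{273}{3821 + \left(8 + 1800\right)} = \frac{273}{3821 + 1808} = \frac{273}{5629} = 273 \cdot \frac{1}{5629} = \frac{21}{433}$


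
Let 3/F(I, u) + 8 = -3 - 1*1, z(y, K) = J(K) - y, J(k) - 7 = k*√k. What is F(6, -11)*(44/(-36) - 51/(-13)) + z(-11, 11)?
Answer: 2027/117 + 11*√11 ≈ 53.808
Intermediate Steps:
J(k) = 7 + k^(3/2) (J(k) = 7 + k*√k = 7 + k^(3/2))
z(y, K) = 7 + K^(3/2) - y (z(y, K) = (7 + K^(3/2)) - y = 7 + K^(3/2) - y)
F(I, u) = -¼ (F(I, u) = 3/(-8 + (-3 - 1*1)) = 3/(-8 + (-3 - 1)) = 3/(-8 - 4) = 3/(-12) = 3*(-1/12) = -¼)
F(6, -11)*(44/(-36) - 51/(-13)) + z(-11, 11) = -(44/(-36) - 51/(-13))/4 + (7 + 11^(3/2) - 1*(-11)) = -(44*(-1/36) - 51*(-1/13))/4 + (7 + 11*√11 + 11) = -(-11/9 + 51/13)/4 + (18 + 11*√11) = -¼*316/117 + (18 + 11*√11) = -79/117 + (18 + 11*√11) = 2027/117 + 11*√11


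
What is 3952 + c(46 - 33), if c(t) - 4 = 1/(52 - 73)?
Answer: 83075/21 ≈ 3956.0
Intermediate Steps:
c(t) = 83/21 (c(t) = 4 + 1/(52 - 73) = 4 + 1/(-21) = 4 - 1/21 = 83/21)
3952 + c(46 - 33) = 3952 + 83/21 = 83075/21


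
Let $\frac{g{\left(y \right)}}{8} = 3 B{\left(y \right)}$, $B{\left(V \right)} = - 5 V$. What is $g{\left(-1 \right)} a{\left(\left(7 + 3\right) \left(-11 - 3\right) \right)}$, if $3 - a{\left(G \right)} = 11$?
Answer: $-960$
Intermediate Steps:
$a{\left(G \right)} = -8$ ($a{\left(G \right)} = 3 - 11 = -8$)
$g{\left(y \right)} = - 120 y$ ($g{\left(y \right)} = 8 \cdot 3 \left(- 5 y\right) = 8 \left(- 15 y\right) = - 120 y$)
$g{\left(-1 \right)} a{\left(\left(7 + 3\right) \left(-11 - 3\right) \right)} = \left(-120\right) \left(-1\right) \left(-8\right) = 120 \left(-8\right) = -960$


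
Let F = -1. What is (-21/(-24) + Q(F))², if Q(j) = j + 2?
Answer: 225/64 ≈ 3.5156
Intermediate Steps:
Q(j) = 2 + j
(-21/(-24) + Q(F))² = (-21/(-24) + (2 - 1))² = (-21*(-1/24) + 1)² = (7/8 + 1)² = (15/8)² = 225/64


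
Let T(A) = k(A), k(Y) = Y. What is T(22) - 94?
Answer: -72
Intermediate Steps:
T(A) = A
T(22) - 94 = 22 - 94 = -72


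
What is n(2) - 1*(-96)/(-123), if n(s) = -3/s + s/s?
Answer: -105/82 ≈ -1.2805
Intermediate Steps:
n(s) = 1 - 3/s (n(s) = -3/s + 1 = 1 - 3/s)
n(2) - 1*(-96)/(-123) = (-3 + 2)/2 - 1*(-96)/(-123) = (½)*(-1) + 96*(-1/123) = -½ - 32/41 = -105/82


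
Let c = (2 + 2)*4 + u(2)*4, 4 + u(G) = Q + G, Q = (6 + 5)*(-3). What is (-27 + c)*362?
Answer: -54662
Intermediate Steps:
Q = -33 (Q = 11*(-3) = -33)
u(G) = -37 + G (u(G) = -4 + (-33 + G) = -37 + G)
c = -124 (c = (2 + 2)*4 + (-37 + 2)*4 = 4*4 - 35*4 = 16 - 140 = -124)
(-27 + c)*362 = (-27 - 124)*362 = -151*362 = -54662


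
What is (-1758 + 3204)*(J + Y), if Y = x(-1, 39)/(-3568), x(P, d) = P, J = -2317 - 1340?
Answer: -9433830525/1784 ≈ -5.2880e+6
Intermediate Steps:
J = -3657
Y = 1/3568 (Y = -1/(-3568) = -1*(-1/3568) = 1/3568 ≈ 0.00028027)
(-1758 + 3204)*(J + Y) = (-1758 + 3204)*(-3657 + 1/3568) = 1446*(-13048175/3568) = -9433830525/1784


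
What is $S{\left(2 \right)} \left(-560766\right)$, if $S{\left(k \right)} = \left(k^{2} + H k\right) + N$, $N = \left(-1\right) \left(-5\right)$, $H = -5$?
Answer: $560766$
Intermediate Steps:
$N = 5$
$S{\left(k \right)} = 5 + k^{2} - 5 k$ ($S{\left(k \right)} = \left(k^{2} - 5 k\right) + 5 = 5 + k^{2} - 5 k$)
$S{\left(2 \right)} \left(-560766\right) = \left(5 + 2^{2} - 10\right) \left(-560766\right) = \left(5 + 4 - 10\right) \left(-560766\right) = \left(-1\right) \left(-560766\right) = 560766$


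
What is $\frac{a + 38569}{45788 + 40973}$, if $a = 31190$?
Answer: $\frac{69759}{86761} \approx 0.80404$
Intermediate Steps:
$\frac{a + 38569}{45788 + 40973} = \frac{31190 + 38569}{45788 + 40973} = \frac{69759}{86761}$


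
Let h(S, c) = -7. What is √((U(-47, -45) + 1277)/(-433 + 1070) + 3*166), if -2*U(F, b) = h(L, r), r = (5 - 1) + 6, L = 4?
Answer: √98002/14 ≈ 22.361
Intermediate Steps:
r = 10 (r = 4 + 6 = 10)
U(F, b) = 7/2 (U(F, b) = -½*(-7) = 7/2)
√((U(-47, -45) + 1277)/(-433 + 1070) + 3*166) = √((7/2 + 1277)/(-433 + 1070) + 3*166) = √((2561/2)/637 + 498) = √((2561/2)*(1/637) + 498) = √(197/98 + 498) = √(49001/98) = √98002/14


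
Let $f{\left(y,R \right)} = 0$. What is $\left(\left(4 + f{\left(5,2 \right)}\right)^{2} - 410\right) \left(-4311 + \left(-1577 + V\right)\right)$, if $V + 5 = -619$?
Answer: $2565728$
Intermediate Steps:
$V = -624$ ($V = -5 - 619 = -624$)
$\left(\left(4 + f{\left(5,2 \right)}\right)^{2} - 410\right) \left(-4311 + \left(-1577 + V\right)\right) = \left(\left(4 + 0\right)^{2} - 410\right) \left(-4311 - 2201\right) = \left(4^{2} - 410\right) \left(-4311 - 2201\right) = \left(16 - 410\right) \left(-6512\right) = \left(-394\right) \left(-6512\right) = 2565728$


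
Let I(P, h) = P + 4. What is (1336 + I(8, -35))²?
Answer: 1817104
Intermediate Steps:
I(P, h) = 4 + P
(1336 + I(8, -35))² = (1336 + (4 + 8))² = (1336 + 12)² = 1348² = 1817104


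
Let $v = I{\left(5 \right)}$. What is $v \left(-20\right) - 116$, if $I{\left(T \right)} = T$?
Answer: $-216$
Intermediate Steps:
$v = 5$
$v \left(-20\right) - 116 = 5 \left(-20\right) - 116 = -100 - 116 = -216$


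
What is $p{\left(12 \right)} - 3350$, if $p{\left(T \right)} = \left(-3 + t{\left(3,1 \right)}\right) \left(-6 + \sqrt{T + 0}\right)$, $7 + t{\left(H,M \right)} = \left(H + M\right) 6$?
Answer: $-3434 + 28 \sqrt{3} \approx -3385.5$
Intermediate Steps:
$t{\left(H,M \right)} = -7 + 6 H + 6 M$ ($t{\left(H,M \right)} = -7 + \left(H + M\right) 6 = -7 + \left(6 H + 6 M\right) = -7 + 6 H + 6 M$)
$p{\left(T \right)} = -84 + 14 \sqrt{T}$ ($p{\left(T \right)} = \left(-3 + \left(-7 + 6 \cdot 3 + 6 \cdot 1\right)\right) \left(-6 + \sqrt{T + 0}\right) = \left(-3 + \left(-7 + 18 + 6\right)\right) \left(-6 + \sqrt{T}\right) = \left(-3 + 17\right) \left(-6 + \sqrt{T}\right) = 14 \left(-6 + \sqrt{T}\right) = -84 + 14 \sqrt{T}$)
$p{\left(12 \right)} - 3350 = \left(-84 + 14 \sqrt{12}\right) - 3350 = \left(-84 + 14 \cdot 2 \sqrt{3}\right) - 3350 = \left(-84 + 28 \sqrt{3}\right) - 3350 = -3434 + 28 \sqrt{3}$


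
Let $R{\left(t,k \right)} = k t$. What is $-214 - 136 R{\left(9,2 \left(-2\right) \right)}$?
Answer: $4682$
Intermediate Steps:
$-214 - 136 R{\left(9,2 \left(-2\right) \right)} = -214 - 136 \cdot 2 \left(-2\right) 9 = -214 - 136 \left(\left(-4\right) 9\right) = -214 - -4896 = -214 + 4896 = 4682$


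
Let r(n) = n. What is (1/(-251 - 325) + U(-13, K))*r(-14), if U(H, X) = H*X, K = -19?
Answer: -995897/288 ≈ -3458.0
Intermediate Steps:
(1/(-251 - 325) + U(-13, K))*r(-14) = (1/(-251 - 325) - 13*(-19))*(-14) = (1/(-576) + 247)*(-14) = (-1/576 + 247)*(-14) = (142271/576)*(-14) = -995897/288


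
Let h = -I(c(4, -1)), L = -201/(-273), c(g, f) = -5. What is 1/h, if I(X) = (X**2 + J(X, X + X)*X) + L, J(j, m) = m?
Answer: -91/6892 ≈ -0.013204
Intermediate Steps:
L = 67/91 (L = -201*(-1/273) = 67/91 ≈ 0.73626)
I(X) = 67/91 + 3*X**2 (I(X) = (X**2 + (X + X)*X) + 67/91 = (X**2 + (2*X)*X) + 67/91 = (X**2 + 2*X**2) + 67/91 = 3*X**2 + 67/91 = 67/91 + 3*X**2)
h = -6892/91 (h = -(67/91 + 3*(-5)**2) = -(67/91 + 3*25) = -(67/91 + 75) = -1*6892/91 = -6892/91 ≈ -75.736)
1/h = 1/(-6892/91) = -91/6892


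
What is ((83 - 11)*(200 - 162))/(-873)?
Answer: -304/97 ≈ -3.1340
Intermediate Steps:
((83 - 11)*(200 - 162))/(-873) = (72*38)*(-1/873) = 2736*(-1/873) = -304/97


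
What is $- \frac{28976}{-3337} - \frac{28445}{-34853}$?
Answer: $\frac{1104821493}{116304461} \approx 9.4994$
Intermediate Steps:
$- \frac{28976}{-3337} - \frac{28445}{-34853} = \left(-28976\right) \left(- \frac{1}{3337}\right) - - \frac{28445}{34853} = \frac{28976}{3337} + \frac{28445}{34853} = \frac{1104821493}{116304461}$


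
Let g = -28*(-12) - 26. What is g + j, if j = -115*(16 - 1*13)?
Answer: -35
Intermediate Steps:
g = 310 (g = 336 - 26 = 310)
j = -345 (j = -115*(16 - 13) = -115*3 = -345)
g + j = 310 - 345 = -35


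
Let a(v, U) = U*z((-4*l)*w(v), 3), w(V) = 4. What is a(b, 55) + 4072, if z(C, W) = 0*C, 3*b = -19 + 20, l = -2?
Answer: 4072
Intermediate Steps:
b = ⅓ (b = (-19 + 20)/3 = (⅓)*1 = ⅓ ≈ 0.33333)
z(C, W) = 0
a(v, U) = 0 (a(v, U) = U*0 = 0)
a(b, 55) + 4072 = 0 + 4072 = 4072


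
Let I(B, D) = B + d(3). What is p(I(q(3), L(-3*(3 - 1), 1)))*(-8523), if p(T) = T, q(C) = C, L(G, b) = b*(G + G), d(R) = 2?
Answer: -42615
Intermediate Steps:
L(G, b) = 2*G*b (L(G, b) = b*(2*G) = 2*G*b)
I(B, D) = 2 + B (I(B, D) = B + 2 = 2 + B)
p(I(q(3), L(-3*(3 - 1), 1)))*(-8523) = (2 + 3)*(-8523) = 5*(-8523) = -42615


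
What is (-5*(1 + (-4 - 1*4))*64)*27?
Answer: 60480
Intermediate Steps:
(-5*(1 + (-4 - 1*4))*64)*27 = (-5*(1 + (-4 - 4))*64)*27 = (-5*(1 - 8)*64)*27 = (-5*(-7)*64)*27 = (35*64)*27 = 2240*27 = 60480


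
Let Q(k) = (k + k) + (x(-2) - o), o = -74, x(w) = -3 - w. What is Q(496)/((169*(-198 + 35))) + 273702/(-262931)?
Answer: -7819690509/7242960257 ≈ -1.0796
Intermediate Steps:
Q(k) = 73 + 2*k (Q(k) = (k + k) + ((-3 - 1*(-2)) - 1*(-74)) = 2*k + ((-3 + 2) + 74) = 2*k + (-1 + 74) = 2*k + 73 = 73 + 2*k)
Q(496)/((169*(-198 + 35))) + 273702/(-262931) = (73 + 2*496)/((169*(-198 + 35))) + 273702/(-262931) = (73 + 992)/((169*(-163))) + 273702*(-1/262931) = 1065/(-27547) - 273702/262931 = 1065*(-1/27547) - 273702/262931 = -1065/27547 - 273702/262931 = -7819690509/7242960257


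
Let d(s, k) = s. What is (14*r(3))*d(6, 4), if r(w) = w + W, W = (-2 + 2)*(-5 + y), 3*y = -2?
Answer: 252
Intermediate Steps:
y = -⅔ (y = (⅓)*(-2) = -⅔ ≈ -0.66667)
W = 0 (W = (-2 + 2)*(-5 - ⅔) = 0*(-17/3) = 0)
r(w) = w (r(w) = w + 0 = w)
(14*r(3))*d(6, 4) = (14*3)*6 = 42*6 = 252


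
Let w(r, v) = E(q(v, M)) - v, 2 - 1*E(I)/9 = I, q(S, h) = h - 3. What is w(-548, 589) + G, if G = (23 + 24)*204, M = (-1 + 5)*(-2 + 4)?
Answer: 8972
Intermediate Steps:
M = 8 (M = 4*2 = 8)
q(S, h) = -3 + h
E(I) = 18 - 9*I
w(r, v) = -27 - v (w(r, v) = (18 - 9*(-3 + 8)) - v = (18 - 9*5) - v = (18 - 45) - v = -27 - v)
G = 9588 (G = 47*204 = 9588)
w(-548, 589) + G = (-27 - 1*589) + 9588 = (-27 - 589) + 9588 = -616 + 9588 = 8972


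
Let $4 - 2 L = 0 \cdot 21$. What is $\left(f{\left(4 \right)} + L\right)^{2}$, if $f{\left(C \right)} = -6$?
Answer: $16$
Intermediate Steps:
$L = 2$ ($L = 2 - \frac{0 \cdot 21}{2} = 2 - 0 = 2 + 0 = 2$)
$\left(f{\left(4 \right)} + L\right)^{2} = \left(-6 + 2\right)^{2} = \left(-4\right)^{2} = 16$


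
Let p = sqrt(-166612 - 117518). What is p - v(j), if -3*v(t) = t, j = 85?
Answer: 85/3 + 3*I*sqrt(31570) ≈ 28.333 + 533.04*I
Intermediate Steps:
v(t) = -t/3
p = 3*I*sqrt(31570) (p = sqrt(-284130) = 3*I*sqrt(31570) ≈ 533.04*I)
p - v(j) = 3*I*sqrt(31570) - (-1)*85/3 = 3*I*sqrt(31570) - 1*(-85/3) = 3*I*sqrt(31570) + 85/3 = 85/3 + 3*I*sqrt(31570)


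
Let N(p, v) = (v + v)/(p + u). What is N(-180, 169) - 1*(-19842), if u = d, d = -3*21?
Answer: 4821268/243 ≈ 19841.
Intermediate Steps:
d = -63
u = -63
N(p, v) = 2*v/(-63 + p) (N(p, v) = (v + v)/(p - 63) = (2*v)/(-63 + p) = 2*v/(-63 + p))
N(-180, 169) - 1*(-19842) = 2*169/(-63 - 180) - 1*(-19842) = 2*169/(-243) + 19842 = 2*169*(-1/243) + 19842 = -338/243 + 19842 = 4821268/243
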